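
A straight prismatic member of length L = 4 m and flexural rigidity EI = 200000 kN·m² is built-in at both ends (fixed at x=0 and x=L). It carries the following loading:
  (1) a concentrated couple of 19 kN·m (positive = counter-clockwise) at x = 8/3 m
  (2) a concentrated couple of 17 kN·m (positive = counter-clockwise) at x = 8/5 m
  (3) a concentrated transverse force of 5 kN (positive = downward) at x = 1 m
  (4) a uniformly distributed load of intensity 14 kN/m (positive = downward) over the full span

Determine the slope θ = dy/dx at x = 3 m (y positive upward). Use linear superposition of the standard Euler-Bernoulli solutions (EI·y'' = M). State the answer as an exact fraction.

Load 1 — applied couple M₀=19 kN·m at a=8/3 m (b=L-a=4/3):
  θ_1 = (R_Ax²/2 - M_Ax - M₀(x-a))/EI  [x>a] with R_A=19/3, M_A=19/3 = ((19/3)·3²/2 - (19/3)·3 - 19·(3-(8/3)))/200000 = 19/1200000 rad
Load 2 — applied couple M₀=17 kN·m at a=8/5 m (b=L-a=12/5):
  θ_2 = (R_Ax²/2 - M_Ax - M₀(x-a))/EI  [x>a] with R_A=153/25, M_A=51/25 = ((153/25)·3²/2 - (51/25)·3 - 17·(3-(8/5)))/200000 = -119/10000000 rad
Load 3 — point force P=5 kN at a=1 m (b=L-a=3):
  θ_3 = Pa²(L-x)(2bL-(3b+a)(L-x))/(2L³EI)  [x>a] = 5·1²·(4-3)·(2·3·4-(3·3+1)·(4-3))/(2·4³·200000) = 7/2560000 rad
Load 4 — uniform load w=14 kN/m over full span:
  θ_4 = -wx(L-x)(L-2x)/(12EI) = -14·3·(4-3)·(4-2·3)/(12·200000) = 7/200000 rad
Superposition: θ = Σ θ_i = 40001/960000000 rad ≈ 0.000042 rad

θ(3) = 40001/960000000 rad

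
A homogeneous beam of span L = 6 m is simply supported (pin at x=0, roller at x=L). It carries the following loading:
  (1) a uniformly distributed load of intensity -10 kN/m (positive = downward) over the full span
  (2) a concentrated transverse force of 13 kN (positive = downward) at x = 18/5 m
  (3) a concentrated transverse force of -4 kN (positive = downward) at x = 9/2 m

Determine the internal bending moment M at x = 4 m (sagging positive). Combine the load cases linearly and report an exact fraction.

M(4) = -142/5 kN·m

Load 1 — uniform load w=-10 kN/m over full span:
  M_1 = wx(L-x)/2 = (-10)·4·(6-4)/2 = -40 kN·m
Load 2 — point force P=13 kN at a=18/5 m (b=L-a=12/5):
  M_2 = Pa(L-x)/L  [x>a] = 13·(18/5)·(6-4)/6 = 78/5 kN·m
Load 3 — point force P=-4 kN at a=9/2 m (b=L-a=3/2):
  M_3 = Pbx/L  [x≤a] = (-4)·(3/2)·4/6 = -4 kN·m
Superposition: M = Σ M_i = -142/5 kN·m ≈ -28.400000 kN·m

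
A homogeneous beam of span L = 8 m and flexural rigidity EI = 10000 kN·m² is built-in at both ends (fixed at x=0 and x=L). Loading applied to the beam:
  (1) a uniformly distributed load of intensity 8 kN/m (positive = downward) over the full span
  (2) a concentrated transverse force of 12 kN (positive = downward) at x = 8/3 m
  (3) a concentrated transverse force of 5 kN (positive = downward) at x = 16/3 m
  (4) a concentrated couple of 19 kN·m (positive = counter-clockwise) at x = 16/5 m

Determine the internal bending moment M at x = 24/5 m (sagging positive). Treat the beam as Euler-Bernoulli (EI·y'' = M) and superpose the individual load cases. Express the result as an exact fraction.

Load 1 — uniform load w=8 kN/m over full span:
  M_1 = wLx/2 - wL²/12 - wx²/2 = 8·8·(24/5)/2 - 8·8²/12 - 8·(24/5)²/2 = 1408/75 kN·m
Load 2 — point force P=12 kN at a=8/3 m (b=L-a=16/3):
  M_2 = Pa²(a+3b)(L-x)/L³ - Pa²b/L²  [x>a] = 12·(8/3)²·((8/3)+3·(16/3))·(8-(24/5))/8³ - 12·(8/3)²·(16/3)/8² = 128/45 kN·m
Load 3 — point force P=5 kN at a=16/3 m (b=L-a=8/3):
  M_3 = Pb²(3a+b)x/L³ - Pab²/L²  [x≤a] = 5·(8/3)²·(3·(16/3)+(8/3))·(24/5)/8³ - 5·(16/3)·(8/3)²/8² = 88/27 kN·m
Load 4 — applied couple M₀=19 kN·m at a=16/5 m (b=L-a=24/5):
  M_4 = R_Ax - M_A - M₀  [x>a] with R_A=171/50, M_A=57/25 = (171/50)·(24/5) - (57/25) - 19 = -608/125 kN·m
Superposition: M = Σ M_i = 67544/3375 kN·m ≈ 20.013037 kN·m

M(24/5) = 67544/3375 kN·m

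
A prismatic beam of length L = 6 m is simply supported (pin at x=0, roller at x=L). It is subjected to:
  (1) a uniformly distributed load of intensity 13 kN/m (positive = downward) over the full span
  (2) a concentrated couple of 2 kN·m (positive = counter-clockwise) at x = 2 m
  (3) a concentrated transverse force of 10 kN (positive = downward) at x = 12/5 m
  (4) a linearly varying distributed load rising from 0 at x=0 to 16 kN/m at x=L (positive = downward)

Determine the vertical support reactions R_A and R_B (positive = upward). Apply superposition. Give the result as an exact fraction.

Load 1 — uniform load w=13 kN/m over full span:
  R_A = wL/2 = 13·6/2 = 39 kN
  R_B = wL/2 = 13·6/2 = 39 kN
Load 2 — applied couple M₀=2 kN·m at a=2 m (b=L-a=4):
  R_A = M₀/L = 2/6 = 1/3 kN
  R_B = -M₀/L = -2/6 = -1/3 kN
Load 3 — point force P=10 kN at a=12/5 m (b=L-a=18/5):
  R_A = Pb/L = 10·(18/5)/6 = 6 kN
  R_B = Pa/L = 10·(12/5)/6 = 4 kN
Load 4 — triangular load w₀=16 kN/m (0→w₀ over full span):
  R_A = w₀L/6 = 16·6/6 = 16 kN
  R_B = w₀L/3 = 16·6/3 = 32 kN
Superposition: R_A = 184/3 kN, R_B = 224/3 kN

R_A = 184/3 kN, R_B = 224/3 kN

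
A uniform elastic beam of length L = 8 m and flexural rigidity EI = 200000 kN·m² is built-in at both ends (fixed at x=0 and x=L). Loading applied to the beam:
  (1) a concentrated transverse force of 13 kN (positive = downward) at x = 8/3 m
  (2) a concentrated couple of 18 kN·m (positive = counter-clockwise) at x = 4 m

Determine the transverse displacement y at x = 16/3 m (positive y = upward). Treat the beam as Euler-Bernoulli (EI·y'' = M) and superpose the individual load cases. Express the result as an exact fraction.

Load 1 — point force P=13 kN at a=8/3 m (b=L-a=16/3):
  y_1 = -Pa²(L-x)²(3bL-(3b+a)(L-x))/(6L³EI)  [x>a] = -13·(8/3)²·(8-(16/3))²·(3·(16/3)·8-(3·(16/3)+(8/3))·(8-(16/3)))/(6·8³·200000) = -572/6834375 m
Load 2 — applied couple M₀=18 kN·m at a=4 m (b=L-a=4):
  y_2 = (R_Ax³/6 - M_Ax²/2 - M₀(x-a)²/2)/EI  [x>a] with R_A=27/8, M_A=9/2 = ((27/8)·(16/3)³/6 - (9/2)·(16/3)²/2 - 18·((16/3)-4)²/2)/200000 = 1/37500 m
Superposition: y = Σ y_i = -1559/27337500 m ≈ -0.000057 m

y(16/3) = -1559/27337500 m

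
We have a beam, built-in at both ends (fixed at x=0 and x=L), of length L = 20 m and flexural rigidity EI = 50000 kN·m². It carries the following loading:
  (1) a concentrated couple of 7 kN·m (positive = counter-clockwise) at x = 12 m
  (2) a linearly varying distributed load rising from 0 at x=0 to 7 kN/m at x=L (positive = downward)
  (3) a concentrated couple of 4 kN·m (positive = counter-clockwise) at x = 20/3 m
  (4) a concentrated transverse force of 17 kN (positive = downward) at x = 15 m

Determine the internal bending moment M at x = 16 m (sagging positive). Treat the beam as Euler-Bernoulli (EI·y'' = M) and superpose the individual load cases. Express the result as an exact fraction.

Load 1 — applied couple M₀=7 kN·m at a=12 m (b=L-a=8):
  M_1 = R_Ax - M_A - M₀  [x>a] with R_A=63/125, M_A=56/25 = (63/125)·16 - (56/25) - 7 = -147/125 kN·m
Load 2 — triangular load w₀=7 kN/m (0→w₀ over full span):
  M_2 = 3w₀Lx/20 - w₀L²/30 - w₀x³/(6L) = 3·7·20·16/20 - 7·20²/30 - 7·16³/(6·20) = 56/15 kN·m
Load 3 — applied couple M₀=4 kN·m at a=20/3 m (b=L-a=40/3):
  M_3 = R_Ax - M_A - M₀  [x>a] with R_A=4/15, M_A=0 = (4/15)·16 - 0 - 4 = 4/15 kN·m
Load 4 — point force P=17 kN at a=15 m (b=L-a=5):
  M_4 = Pa²(a+3b)(L-x)/L³ - Pa²b/L²  [x>a] = 17·15²·(15+3·5)·(20-16)/20³ - 17·15²·5/20² = 153/16 kN·m
Superposition: M = Σ M_i = 24773/2000 kN·m ≈ 12.386500 kN·m

M(16) = 24773/2000 kN·m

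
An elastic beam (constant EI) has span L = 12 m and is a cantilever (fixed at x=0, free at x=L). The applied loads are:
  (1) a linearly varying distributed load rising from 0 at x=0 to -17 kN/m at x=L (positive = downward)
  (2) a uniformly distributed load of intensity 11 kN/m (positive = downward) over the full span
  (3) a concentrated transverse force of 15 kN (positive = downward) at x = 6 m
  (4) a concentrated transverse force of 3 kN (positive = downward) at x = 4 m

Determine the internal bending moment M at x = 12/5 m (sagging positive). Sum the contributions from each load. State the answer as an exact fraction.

M(12/5) = 1098/125 kN·m

Load 1 — triangular load w₀=-17 kN/m (0→w₀ over full span):
  M_1 = w₀Lx/2 - w₀L²/3 - w₀x³/(6L) = (-17)·12·(12/5)/2 - (-17)·12²/3 - (-17)·(12/5)³/(6·12) = 71808/125 kN·m
Load 2 — uniform load w=11 kN/m over full span:
  M_2 = -w(L-x)²/2 = -11·(12-(12/5))²/2 = -12672/25 kN·m
Load 3 — point force P=15 kN at a=6 m (b=L-a=6):
  M_3 = -P(a-x)  [x≤a] = -15·(6-(12/5)) = -54 kN·m
Load 4 — point force P=3 kN at a=4 m (b=L-a=8):
  M_4 = -P(a-x)  [x≤a] = -3·(4-(12/5)) = -24/5 kN·m
Superposition: M = Σ M_i = 1098/125 kN·m ≈ 8.784000 kN·m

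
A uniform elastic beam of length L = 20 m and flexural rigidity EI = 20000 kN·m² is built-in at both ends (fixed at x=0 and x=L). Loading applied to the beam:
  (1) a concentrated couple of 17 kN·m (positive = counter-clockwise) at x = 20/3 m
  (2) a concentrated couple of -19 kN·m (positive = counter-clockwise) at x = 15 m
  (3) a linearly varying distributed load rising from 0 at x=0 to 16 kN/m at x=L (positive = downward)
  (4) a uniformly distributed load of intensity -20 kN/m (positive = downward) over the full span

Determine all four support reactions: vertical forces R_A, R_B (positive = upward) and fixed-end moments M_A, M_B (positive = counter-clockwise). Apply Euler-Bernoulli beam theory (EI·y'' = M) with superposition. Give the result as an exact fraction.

Load 1 — applied couple M₀=17 kN·m at a=20/3 m (b=L-a=40/3):
  R_A = 6M₀ab/L³ = 6·17·(20/3)·(40/3)/20³ = 17/15 kN
  M_A = M₀b(2a-b)/L² = 17·(40/3)·(2·(20/3)-(40/3))/20² = 0 kN·m
  R_B = -6M₀ab/L³ = -6·17·(20/3)·(40/3)/20³ = -17/15 kN
  M_B = M₀a(2b-a)/L² = 17·(20/3)·(2·(40/3)-(20/3))/20² = 17/3 kN·m
Load 2 — applied couple M₀=-19 kN·m at a=15 m (b=L-a=5):
  R_A = 6M₀ab/L³ = 6·(-19)·15·5/20³ = -171/160 kN
  M_A = M₀b(2a-b)/L² = (-19)·5·(2·15-5)/20² = -95/16 kN·m
  R_B = -6M₀ab/L³ = -6·(-19)·15·5/20³ = 171/160 kN
  M_B = M₀a(2b-a)/L² = (-19)·15·(2·5-15)/20² = 57/16 kN·m
Load 3 — triangular load w₀=16 kN/m (0→w₀ over full span):
  R_A = 3w₀L/20 = 3·16·20/20 = 48 kN
  M_A = w₀L²/30 = 16·20²/30 = 640/3 kN·m
  R_B = 7w₀L/20 = 7·16·20/20 = 112 kN
  M_B = -w₀L²/20 = -16·20²/20 = -320 kN·m
Load 4 — uniform load w=-20 kN/m over full span:
  R_A = wL/2 = (-20)·20/2 = -200 kN
  M_A = wL²/12 = (-20)·20²/12 = -2000/3 kN·m
  R_B = wL/2 = (-20)·20/2 = -200 kN
  M_B = -wL²/12 = -(-20)·20²/12 = 2000/3 kN·m
Superposition: R_A = -72929/480 kN, M_A = -22045/48 kN·m, R_B = -42271/480 kN, M_B = 17083/48 kN·m

R_A = -72929/480 kN, M_A = -22045/48 kN·m, R_B = -42271/480 kN, M_B = 17083/48 kN·m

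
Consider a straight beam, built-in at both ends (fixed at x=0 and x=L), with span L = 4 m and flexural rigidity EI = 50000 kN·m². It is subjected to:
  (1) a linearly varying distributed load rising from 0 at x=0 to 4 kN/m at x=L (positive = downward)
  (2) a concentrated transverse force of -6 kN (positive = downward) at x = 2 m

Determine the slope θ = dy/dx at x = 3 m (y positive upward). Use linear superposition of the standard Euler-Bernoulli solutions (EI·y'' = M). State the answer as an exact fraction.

Load 1 — triangular load w₀=4 kN/m (0→w₀ over full span):
  θ_1 = -w₀(2x(L-x)(L-2x)(x+2L)+x²(L-x)²)/(120LEI) = -4·(2·3·(4-3)·(4-2·3)·(3+2·4)+3²·(4-3)²)/(120·4·50000) = 41/2000000 rad
Load 2 — point force P=-6 kN at a=2 m (b=L-a=2):
  θ_2 = Pa²(L-x)(2bL-(3b+a)(L-x))/(2L³EI)  [x>a] = (-6)·2²·(4-3)·(2·2·4-(3·2+2)·(4-3))/(2·4³·50000) = -3/100000 rad
Superposition: θ = Σ θ_i = -19/2000000 rad ≈ -0.000010 rad

θ(3) = -19/2000000 rad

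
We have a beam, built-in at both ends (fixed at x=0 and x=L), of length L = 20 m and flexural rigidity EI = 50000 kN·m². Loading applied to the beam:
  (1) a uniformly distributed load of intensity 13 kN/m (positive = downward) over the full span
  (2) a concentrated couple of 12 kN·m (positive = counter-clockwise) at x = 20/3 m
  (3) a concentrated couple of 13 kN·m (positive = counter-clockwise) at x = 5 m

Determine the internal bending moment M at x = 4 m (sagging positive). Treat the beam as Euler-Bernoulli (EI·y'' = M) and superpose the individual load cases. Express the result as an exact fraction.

Load 1 — uniform load w=13 kN/m over full span:
  M_1 = wLx/2 - wL²/12 - wx²/2 = 13·20·4/2 - 13·20²/12 - 13·4²/2 = -52/3 kN·m
Load 2 — applied couple M₀=12 kN·m at a=20/3 m (b=L-a=40/3):
  M_2 = R_Ax - M_A  [x≤a] with R_A=4/5, M_A=0 = (4/5)·4 - 0 = 16/5 kN·m
Load 3 — applied couple M₀=13 kN·m at a=5 m (b=L-a=15):
  M_3 = R_Ax - M_A  [x≤a] with R_A=117/160, M_A=-39/16 = (117/160)·4 - (-39/16) = 429/80 kN·m
Superposition: M = Σ M_i = -421/48 kN·m ≈ -8.770833 kN·m

M(4) = -421/48 kN·m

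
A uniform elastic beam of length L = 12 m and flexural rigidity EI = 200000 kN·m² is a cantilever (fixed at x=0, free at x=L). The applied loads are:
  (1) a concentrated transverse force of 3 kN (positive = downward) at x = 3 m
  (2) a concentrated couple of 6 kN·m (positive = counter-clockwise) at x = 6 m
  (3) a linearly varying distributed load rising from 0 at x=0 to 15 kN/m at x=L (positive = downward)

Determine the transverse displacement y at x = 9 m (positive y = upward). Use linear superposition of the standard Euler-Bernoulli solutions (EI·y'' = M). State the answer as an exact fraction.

Load 1 — point force P=3 kN at a=3 m (b=L-a=9):
  y_1 = -Pa²(3x-a)/(6EI)  [x>a] = -3·3²·(3·9-3)/(6·200000) = -27/50000 m
Load 2 — applied couple M₀=6 kN·m at a=6 m (b=L-a=6):
  y_2 = M₀a(2x-a)/(2EI)  [x>a] = 6·6·(2·9-6)/(2·200000) = 27/25000 m
Load 3 — triangular load w₀=15 kN/m (0→w₀ over full span):
  y_3 = (w₀Lx³/12-w₀L²x²/6-w₀x⁵/(120L))/EI = (15·12·9³/12-15·12²·9²/6-15·9⁵/(120·12))/200000 = -602883/6400000 m
Superposition: y = Σ y_i = -599427/6400000 m ≈ -0.093660 m

y(9) = -599427/6400000 m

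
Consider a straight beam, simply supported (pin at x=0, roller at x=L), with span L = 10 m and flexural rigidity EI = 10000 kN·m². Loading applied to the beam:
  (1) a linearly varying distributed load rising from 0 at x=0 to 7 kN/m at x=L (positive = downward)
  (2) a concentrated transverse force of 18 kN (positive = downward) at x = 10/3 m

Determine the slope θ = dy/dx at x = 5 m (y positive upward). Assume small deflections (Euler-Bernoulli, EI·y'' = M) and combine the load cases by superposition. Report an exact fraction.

Load 1 — triangular load w₀=7 kN/m (0→w₀ over full span):
  θ_1 = -w₀(7L⁴-30L²x²+15x⁴)/(360LEI) = -7·(7·10⁴-30·10²·5²+15·5⁴)/(360·10·10000) = -49/57600 rad
Load 2 — point force P=18 kN at a=10/3 m (b=L-a=20/3):
  θ_2 = -Pa(2L²-6Lx+3x²+a²)/(6LEI)  [x>a] = -18·(10/3)·(2·10²-6·10·5+3·5²+(10/3)²)/(6·10·10000) = 1/720 rad
Superposition: θ = Σ θ_i = 31/57600 rad ≈ 0.000538 rad

θ(5) = 31/57600 rad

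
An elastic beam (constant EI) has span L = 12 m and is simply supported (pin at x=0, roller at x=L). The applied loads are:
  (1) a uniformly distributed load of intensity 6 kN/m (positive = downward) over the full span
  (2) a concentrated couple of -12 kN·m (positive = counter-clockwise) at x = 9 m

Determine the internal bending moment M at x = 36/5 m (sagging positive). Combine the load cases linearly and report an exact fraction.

Load 1 — uniform load w=6 kN/m over full span:
  M_1 = wx(L-x)/2 = 6·(36/5)·(12-(36/5))/2 = 2592/25 kN·m
Load 2 — applied couple M₀=-12 kN·m at a=9 m (b=L-a=3):
  M_2 = M₀x/L  [x≤a] = (-12)·(36/5)/12 = -36/5 kN·m
Superposition: M = Σ M_i = 2412/25 kN·m ≈ 96.480000 kN·m

M(36/5) = 2412/25 kN·m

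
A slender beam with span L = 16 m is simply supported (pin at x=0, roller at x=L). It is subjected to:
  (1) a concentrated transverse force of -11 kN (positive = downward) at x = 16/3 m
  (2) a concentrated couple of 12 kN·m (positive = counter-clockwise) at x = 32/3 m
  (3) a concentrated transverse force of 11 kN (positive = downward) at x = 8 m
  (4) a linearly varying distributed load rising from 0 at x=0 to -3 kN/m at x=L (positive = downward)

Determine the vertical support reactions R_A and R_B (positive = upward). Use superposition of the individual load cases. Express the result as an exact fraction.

R_A = -109/12 kN, R_B = -179/12 kN

Load 1 — point force P=-11 kN at a=16/3 m (b=L-a=32/3):
  R_A = Pb/L = (-11)·(32/3)/16 = -22/3 kN
  R_B = Pa/L = (-11)·(16/3)/16 = -11/3 kN
Load 2 — applied couple M₀=12 kN·m at a=32/3 m (b=L-a=16/3):
  R_A = M₀/L = 12/16 = 3/4 kN
  R_B = -M₀/L = -12/16 = -3/4 kN
Load 3 — point force P=11 kN at a=8 m (b=L-a=8):
  R_A = Pb/L = 11·8/16 = 11/2 kN
  R_B = Pa/L = 11·8/16 = 11/2 kN
Load 4 — triangular load w₀=-3 kN/m (0→w₀ over full span):
  R_A = w₀L/6 = (-3)·16/6 = -8 kN
  R_B = w₀L/3 = (-3)·16/3 = -16 kN
Superposition: R_A = -109/12 kN, R_B = -179/12 kN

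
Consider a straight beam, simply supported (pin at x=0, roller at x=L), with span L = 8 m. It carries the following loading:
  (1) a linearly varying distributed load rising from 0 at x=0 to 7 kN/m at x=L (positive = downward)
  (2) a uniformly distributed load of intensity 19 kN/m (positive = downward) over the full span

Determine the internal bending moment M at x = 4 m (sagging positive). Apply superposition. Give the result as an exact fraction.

Load 1 — triangular load w₀=7 kN/m (0→w₀ over full span):
  M_1 = w₀Lx/6 - w₀x³/(6L) = 7·8·4/6 - 7·4³/(6·8) = 28 kN·m
Load 2 — uniform load w=19 kN/m over full span:
  M_2 = wx(L-x)/2 = 19·4·(8-4)/2 = 152 kN·m
Superposition: M = Σ M_i = 180 kN·m ≈ 180.000000 kN·m

M(4) = 180 kN·m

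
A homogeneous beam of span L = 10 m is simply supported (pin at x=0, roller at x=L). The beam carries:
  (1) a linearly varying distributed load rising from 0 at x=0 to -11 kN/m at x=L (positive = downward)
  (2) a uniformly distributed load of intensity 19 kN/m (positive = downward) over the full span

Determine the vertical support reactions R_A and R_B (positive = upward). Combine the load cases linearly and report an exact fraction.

Load 1 — triangular load w₀=-11 kN/m (0→w₀ over full span):
  R_A = w₀L/6 = (-11)·10/6 = -55/3 kN
  R_B = w₀L/3 = (-11)·10/3 = -110/3 kN
Load 2 — uniform load w=19 kN/m over full span:
  R_A = wL/2 = 19·10/2 = 95 kN
  R_B = wL/2 = 19·10/2 = 95 kN
Superposition: R_A = 230/3 kN, R_B = 175/3 kN

R_A = 230/3 kN, R_B = 175/3 kN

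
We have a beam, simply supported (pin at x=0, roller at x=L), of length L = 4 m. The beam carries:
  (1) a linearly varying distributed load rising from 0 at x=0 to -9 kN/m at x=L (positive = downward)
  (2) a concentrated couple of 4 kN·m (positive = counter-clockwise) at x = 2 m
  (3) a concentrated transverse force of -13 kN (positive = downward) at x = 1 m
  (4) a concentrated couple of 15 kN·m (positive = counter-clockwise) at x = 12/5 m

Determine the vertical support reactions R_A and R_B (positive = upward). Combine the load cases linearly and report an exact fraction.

Load 1 — triangular load w₀=-9 kN/m (0→w₀ over full span):
  R_A = w₀L/6 = (-9)·4/6 = -6 kN
  R_B = w₀L/3 = (-9)·4/3 = -12 kN
Load 2 — applied couple M₀=4 kN·m at a=2 m (b=L-a=2):
  R_A = M₀/L = 4/4 = 1 kN
  R_B = -M₀/L = -4/4 = -1 kN
Load 3 — point force P=-13 kN at a=1 m (b=L-a=3):
  R_A = Pb/L = (-13)·3/4 = -39/4 kN
  R_B = Pa/L = (-13)·1/4 = -13/4 kN
Load 4 — applied couple M₀=15 kN·m at a=12/5 m (b=L-a=8/5):
  R_A = M₀/L = 15/4 kN
  R_B = -M₀/L = -15/4 kN
Superposition: R_A = -11 kN, R_B = -20 kN

R_A = -11 kN, R_B = -20 kN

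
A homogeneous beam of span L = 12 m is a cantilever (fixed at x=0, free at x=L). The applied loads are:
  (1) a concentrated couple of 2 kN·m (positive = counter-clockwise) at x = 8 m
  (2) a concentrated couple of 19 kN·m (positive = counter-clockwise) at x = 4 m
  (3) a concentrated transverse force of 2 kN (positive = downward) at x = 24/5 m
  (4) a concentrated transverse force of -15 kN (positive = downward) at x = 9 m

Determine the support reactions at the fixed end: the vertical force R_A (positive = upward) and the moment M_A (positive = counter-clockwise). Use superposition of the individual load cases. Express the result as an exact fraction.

R_A = -13 kN, M_A = -732/5 kN·m

Load 1 — applied couple M₀=2 kN·m at a=8 m (b=L-a=4):
  R_A = 0 kN
  M_A = -M₀ = -2 kN·m
Load 2 — applied couple M₀=19 kN·m at a=4 m (b=L-a=8):
  R_A = 0 kN
  M_A = -M₀ = -19 kN·m
Load 3 — point force P=2 kN at a=24/5 m (b=L-a=36/5):
  R_A = P = 2 kN
  M_A = Pa = 2·(24/5) = 48/5 kN·m
Load 4 — point force P=-15 kN at a=9 m (b=L-a=3):
  R_A = P = (-15) = -15 kN
  M_A = Pa = (-15)·9 = -135 kN·m
Superposition: R_A = -13 kN, M_A = -732/5 kN·m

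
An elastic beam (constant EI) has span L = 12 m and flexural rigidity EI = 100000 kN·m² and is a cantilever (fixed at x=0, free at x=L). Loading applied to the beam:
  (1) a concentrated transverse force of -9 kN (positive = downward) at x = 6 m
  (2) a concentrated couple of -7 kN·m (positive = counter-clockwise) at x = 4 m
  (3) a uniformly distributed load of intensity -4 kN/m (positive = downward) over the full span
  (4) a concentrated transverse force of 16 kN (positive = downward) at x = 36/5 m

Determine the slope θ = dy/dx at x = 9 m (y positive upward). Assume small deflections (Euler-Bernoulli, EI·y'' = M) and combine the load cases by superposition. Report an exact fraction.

θ(9) = 5333/625000 rad

Load 1 — point force P=-9 kN at a=6 m (b=L-a=6):
  θ_1 = -Pa²/(2EI)  [x>a] = -(-9)·6²/(2·100000) = 81/50000 rad
Load 2 — applied couple M₀=-7 kN·m at a=4 m (b=L-a=8):
  θ_2 = M₀a/EI  [x>a] = (-7)·4/100000 = -7/25000 rad
Load 3 — uniform load w=-4 kN/m over full span:
  θ_3 = -wx(x²-3Lx+3L²)/(6EI) = -(-4)·9·(9²-3·12·9+3·12²)/(6·100000) = 567/50000 rad
Load 4 — point force P=16 kN at a=36/5 m (b=L-a=24/5):
  θ_4 = -Pa²/(2EI)  [x>a] = -16·(36/5)²/(2·100000) = -324/78125 rad
Superposition: θ = Σ θ_i = 5333/625000 rad ≈ 0.008533 rad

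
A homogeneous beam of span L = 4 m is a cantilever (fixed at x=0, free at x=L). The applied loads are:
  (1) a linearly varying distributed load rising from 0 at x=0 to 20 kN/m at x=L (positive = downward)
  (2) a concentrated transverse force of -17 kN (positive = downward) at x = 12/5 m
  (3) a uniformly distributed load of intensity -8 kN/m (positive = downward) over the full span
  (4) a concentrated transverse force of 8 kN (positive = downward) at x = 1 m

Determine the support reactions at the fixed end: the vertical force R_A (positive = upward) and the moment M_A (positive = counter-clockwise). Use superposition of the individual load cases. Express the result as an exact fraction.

Load 1 — triangular load w₀=20 kN/m (0→w₀ over full span):
  R_A = w₀L/2 = 20·4/2 = 40 kN
  M_A = w₀L²/3 = 20·4²/3 = 320/3 kN·m
Load 2 — point force P=-17 kN at a=12/5 m (b=L-a=8/5):
  R_A = P = (-17) = -17 kN
  M_A = Pa = (-17)·(12/5) = -204/5 kN·m
Load 3 — uniform load w=-8 kN/m over full span:
  R_A = wL = (-8)·4 = -32 kN
  M_A = wL²/2 = (-8)·4²/2 = -64 kN·m
Load 4 — point force P=8 kN at a=1 m (b=L-a=3):
  R_A = P = 8 kN
  M_A = Pa = 8·1 = 8 kN·m
Superposition: R_A = -1 kN, M_A = 148/15 kN·m

R_A = -1 kN, M_A = 148/15 kN·m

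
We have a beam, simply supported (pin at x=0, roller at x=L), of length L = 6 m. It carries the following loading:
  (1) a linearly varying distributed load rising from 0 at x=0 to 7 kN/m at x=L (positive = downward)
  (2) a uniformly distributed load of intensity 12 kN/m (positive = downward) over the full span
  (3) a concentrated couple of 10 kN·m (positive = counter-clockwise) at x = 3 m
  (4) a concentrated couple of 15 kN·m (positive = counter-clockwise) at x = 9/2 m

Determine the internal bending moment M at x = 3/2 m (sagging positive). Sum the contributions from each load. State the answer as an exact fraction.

M(3/2) = 1811/32 kN·m

Load 1 — triangular load w₀=7 kN/m (0→w₀ over full span):
  M_1 = w₀Lx/6 - w₀x³/(6L) = 7·6·(3/2)/6 - 7·(3/2)³/(6·6) = 315/32 kN·m
Load 2 — uniform load w=12 kN/m over full span:
  M_2 = wx(L-x)/2 = 12·(3/2)·(6-(3/2))/2 = 81/2 kN·m
Load 3 — applied couple M₀=10 kN·m at a=3 m (b=L-a=3):
  M_3 = M₀x/L  [x≤a] = 10·(3/2)/6 = 5/2 kN·m
Load 4 — applied couple M₀=15 kN·m at a=9/2 m (b=L-a=3/2):
  M_4 = M₀x/L  [x≤a] = 15·(3/2)/6 = 15/4 kN·m
Superposition: M = Σ M_i = 1811/32 kN·m ≈ 56.593750 kN·m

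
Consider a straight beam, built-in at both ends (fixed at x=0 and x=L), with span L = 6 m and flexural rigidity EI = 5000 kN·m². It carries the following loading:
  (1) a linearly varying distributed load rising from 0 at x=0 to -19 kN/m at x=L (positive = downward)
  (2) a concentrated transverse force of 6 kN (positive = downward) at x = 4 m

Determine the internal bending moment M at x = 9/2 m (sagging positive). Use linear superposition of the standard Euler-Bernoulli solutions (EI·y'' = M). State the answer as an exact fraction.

Load 1 — triangular load w₀=-19 kN/m (0→w₀ over full span):
  M_1 = 3w₀Lx/20 - w₀L²/30 - w₀x³/(6L) = 3·(-19)·6·(9/2)/20 - (-19)·6²/30 - (-19)·(9/2)³/(6·6) = -969/160 kN·m
Load 2 — point force P=6 kN at a=4 m (b=L-a=2):
  M_2 = Pa²(a+3b)(L-x)/L³ - Pa²b/L²  [x>a] = 6·4²·(4+3·2)·(6-(9/2))/6³ - 6·4²·2/6² = 4/3 kN·m
Superposition: M = Σ M_i = -2267/480 kN·m ≈ -4.722917 kN·m

M(9/2) = -2267/480 kN·m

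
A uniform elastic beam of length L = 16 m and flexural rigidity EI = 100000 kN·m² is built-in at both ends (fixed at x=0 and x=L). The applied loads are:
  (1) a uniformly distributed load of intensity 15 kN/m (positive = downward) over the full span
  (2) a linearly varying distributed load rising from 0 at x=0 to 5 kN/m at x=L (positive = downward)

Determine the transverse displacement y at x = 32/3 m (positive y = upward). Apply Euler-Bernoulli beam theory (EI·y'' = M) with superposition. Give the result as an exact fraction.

y(32/3) = -54272/2278125 m

Load 1 — uniform load w=15 kN/m over full span:
  y_1 = -wx²(L-x)²/(24EI) = -15·(32/3)²·(16-(32/3))²/(24·100000) = -1024/50625 m
Load 2 — triangular load w₀=5 kN/m (0→w₀ over full span):
  y_2 = -w₀x²(L-x)²(x+2L)/(120LEI) = -5·(32/3)²·(16-(32/3))²·((32/3)+2·16)/(120·16·100000) = -8192/2278125 m
Superposition: y = Σ y_i = -54272/2278125 m ≈ -0.023823 m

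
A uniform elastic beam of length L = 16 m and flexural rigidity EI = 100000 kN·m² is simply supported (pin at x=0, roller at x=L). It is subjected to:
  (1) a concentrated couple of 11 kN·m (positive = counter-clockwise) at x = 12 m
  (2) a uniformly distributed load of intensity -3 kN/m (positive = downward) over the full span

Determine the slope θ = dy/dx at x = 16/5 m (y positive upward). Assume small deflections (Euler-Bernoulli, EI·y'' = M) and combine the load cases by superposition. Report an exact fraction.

θ(16/5) = 288893/75000000 rad

Load 1 — applied couple M₀=11 kN·m at a=12 m (b=L-a=4):
  θ_1 = (M₀x²/(2L)+C₁)/EI  [x≤a] with C₁=M₀(3b²-L²)/(6L)=-143/6 = (11·(16/5)²/(2·16)+(-143/6))/100000 = -3047/15000000 rad
Load 2 — uniform load w=-3 kN/m over full span:
  θ_2 = -w(L³-6Lx²+4x³)/(24EI) = -(-3)·(16³-6·16·(16/5)²+4·(16/5)³)/(24·100000) = 1584/390625 rad
Superposition: θ = Σ θ_i = 288893/75000000 rad ≈ 0.003852 rad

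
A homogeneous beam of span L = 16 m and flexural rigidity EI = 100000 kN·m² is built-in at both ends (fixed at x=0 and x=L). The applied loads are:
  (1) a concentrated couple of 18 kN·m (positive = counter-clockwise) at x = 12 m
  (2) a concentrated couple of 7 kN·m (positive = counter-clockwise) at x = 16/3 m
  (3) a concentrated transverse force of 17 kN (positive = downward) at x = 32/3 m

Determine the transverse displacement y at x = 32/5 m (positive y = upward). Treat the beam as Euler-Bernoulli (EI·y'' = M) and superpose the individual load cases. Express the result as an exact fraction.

y(32/5) = -81782/31640625 m

Load 1 — applied couple M₀=18 kN·m at a=12 m (b=L-a=4):
  y_1 = (R_Ax³/6 - M_Ax²/2)/EI  [x≤a] with R_A=81/64, M_A=45/8 = ((81/64)·(32/5)³/6 - (45/8)·(32/5)²/2)/100000 = -234/390625 m
Load 2 — applied couple M₀=7 kN·m at a=16/3 m (b=L-a=32/3):
  y_2 = (R_Ax³/6 - M_Ax²/2 - M₀(x-a)²/2)/EI  [x>a] with R_A=7/12, M_A=0 = ((7/12)·(32/5)³/6 - 0·(32/5)²/2 - 7·((32/5)-(16/3))²/2)/100000 = 84/390625 m
Load 3 — point force P=17 kN at a=32/3 m (b=L-a=16/3):
  y_3 = -Pb²x²(3aL-(3a+b)x)/(6L³EI)  [x≤a] = -17·(16/3)²·(32/5)²·(3·(32/3)·16-(3·(32/3)+(16/3))·(32/5))/(6·16³·100000) = -69632/31640625 m
Superposition: y = Σ y_i = -81782/31640625 m ≈ -0.002585 m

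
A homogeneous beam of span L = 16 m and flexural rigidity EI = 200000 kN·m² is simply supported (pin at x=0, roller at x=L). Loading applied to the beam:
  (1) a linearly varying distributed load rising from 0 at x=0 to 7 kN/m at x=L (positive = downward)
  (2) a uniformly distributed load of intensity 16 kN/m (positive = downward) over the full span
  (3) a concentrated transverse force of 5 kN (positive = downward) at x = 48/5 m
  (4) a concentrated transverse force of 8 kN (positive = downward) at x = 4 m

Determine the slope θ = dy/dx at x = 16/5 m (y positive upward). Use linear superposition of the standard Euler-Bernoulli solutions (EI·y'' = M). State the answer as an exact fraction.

Load 1 — triangular load w₀=7 kN/m (0→w₀ over full span):
  θ_1 = -w₀(7L⁴-30L²x²+15x⁴)/(360LEI) = -7·(7·16⁴-30·16²·(16/5)²+15·(16/5)⁴)/(360·16·200000) = -40768/17578125 rad
Load 2 — uniform load w=16 kN/m over full span:
  θ_2 = -w(L³-6Lx²+4x³)/(24EI) = -16·(16³-6·16·(16/5)²+4·(16/5)³)/(24·200000) = -4224/390625 rad
Load 3 — point force P=5 kN at a=48/5 m (b=L-a=32/5):
  θ_3 = -Pb(L²-b²-3x²)/(6LEI)  [x≤a] = -5·(32/5)·(16²-(32/5)²-3·(16/5)²)/(6·16·200000) = -24/78125 rad
Load 4 — point force P=8 kN at a=4 m (b=L-a=12):
  θ_4 = -Pb(L²-b²-3x²)/(6LEI)  [x≤a] = -8·12·(16²-12²-3·(16/5)²)/(6·16·200000) = -127/312500 rad
Superposition: θ = Σ θ_i = -973567/70312500 rad ≈ -0.013846 rad

θ(16/5) = -973567/70312500 rad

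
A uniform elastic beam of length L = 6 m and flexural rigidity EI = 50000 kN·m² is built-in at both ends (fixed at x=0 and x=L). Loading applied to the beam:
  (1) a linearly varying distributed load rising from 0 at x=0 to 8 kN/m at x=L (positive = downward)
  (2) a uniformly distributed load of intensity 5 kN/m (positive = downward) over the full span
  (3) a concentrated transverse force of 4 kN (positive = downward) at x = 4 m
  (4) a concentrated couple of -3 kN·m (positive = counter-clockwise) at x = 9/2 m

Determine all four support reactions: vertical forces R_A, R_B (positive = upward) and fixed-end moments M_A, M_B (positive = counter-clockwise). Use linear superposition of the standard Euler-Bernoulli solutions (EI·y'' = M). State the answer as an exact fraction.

R_A = 48977/2160 kN, M_A = 18317/720 kN·m, R_B = 76303/2160 kN, M_B = -23323/720 kN·m

Load 1 — triangular load w₀=8 kN/m (0→w₀ over full span):
  R_A = 3w₀L/20 = 3·8·6/20 = 36/5 kN
  M_A = w₀L²/30 = 8·6²/30 = 48/5 kN·m
  R_B = 7w₀L/20 = 7·8·6/20 = 84/5 kN
  M_B = -w₀L²/20 = -8·6²/20 = -72/5 kN·m
Load 2 — uniform load w=5 kN/m over full span:
  R_A = wL/2 = 5·6/2 = 15 kN
  M_A = wL²/12 = 5·6²/12 = 15 kN·m
  R_B = wL/2 = 5·6/2 = 15 kN
  M_B = -wL²/12 = -5·6²/12 = -15 kN·m
Load 3 — point force P=4 kN at a=4 m (b=L-a=2):
  R_A = Pb²(3a+b)/L³ = 4·2²·(3·4+2)/6³ = 28/27 kN
  M_A = Pab²/L² = 4·4·2²/6² = 16/9 kN·m
  R_B = Pa²(a+3b)/L³ = 4·4²·(4+3·2)/6³ = 80/27 kN
  M_B = -Pa²b/L² = -4·4²·2/6² = -32/9 kN·m
Load 4 — applied couple M₀=-3 kN·m at a=9/2 m (b=L-a=3/2):
  R_A = 6M₀ab/L³ = 6·(-3)·(9/2)·(3/2)/6³ = -9/16 kN
  M_A = M₀b(2a-b)/L² = (-3)·(3/2)·(2·(9/2)-(3/2))/6² = -15/16 kN·m
  R_B = -6M₀ab/L³ = -6·(-3)·(9/2)·(3/2)/6³ = 9/16 kN
  M_B = M₀a(2b-a)/L² = (-3)·(9/2)·(2·(3/2)-(9/2))/6² = 9/16 kN·m
Superposition: R_A = 48977/2160 kN, M_A = 18317/720 kN·m, R_B = 76303/2160 kN, M_B = -23323/720 kN·m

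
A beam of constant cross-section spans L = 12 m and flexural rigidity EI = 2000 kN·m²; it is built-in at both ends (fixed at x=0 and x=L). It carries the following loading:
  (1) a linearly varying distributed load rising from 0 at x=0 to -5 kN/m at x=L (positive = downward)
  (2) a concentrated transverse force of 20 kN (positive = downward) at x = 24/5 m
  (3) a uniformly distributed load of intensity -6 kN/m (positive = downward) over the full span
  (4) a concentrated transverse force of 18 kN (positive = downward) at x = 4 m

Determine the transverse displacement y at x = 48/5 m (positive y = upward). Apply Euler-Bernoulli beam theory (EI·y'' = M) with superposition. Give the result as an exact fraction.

y(48/5) = 21324/390625 m

Load 1 — triangular load w₀=-5 kN/m (0→w₀ over full span):
  y_1 = -w₀x²(L-x)²(x+2L)/(120LEI) = -(-5)·(48/5)²·(12-(48/5))²·((48/5)+2·12)/(120·12·2000) = 12096/390625 m
Load 2 — point force P=20 kN at a=24/5 m (b=L-a=36/5):
  y_2 = -Pa²(L-x)²(3bL-(3b+a)(L-x))/(6L³EI)  [x>a] = -20·(24/5)²·(12-(48/5))²·(3·(36/5)·12-(3·(36/5)+(24/5))·(12-(48/5)))/(6·12³·2000) = -9792/390625 m
Load 3 — uniform load w=-6 kN/m over full span:
  y_3 = -wx²(L-x)²/(24EI) = -(-6)·(48/5)²·(12-(48/5))²/(24·2000) = 5184/78125 m
Load 4 — point force P=18 kN at a=4 m (b=L-a=8):
  y_4 = -Pa²(L-x)²(3bL-(3b+a)(L-x))/(6L³EI)  [x>a] = -18·4²·(12-(48/5))²·(3·8·12-(3·8+4)·(12-(48/5)))/(6·12³·2000) = -276/15625 m
Superposition: y = Σ y_i = 21324/390625 m ≈ 0.054589 m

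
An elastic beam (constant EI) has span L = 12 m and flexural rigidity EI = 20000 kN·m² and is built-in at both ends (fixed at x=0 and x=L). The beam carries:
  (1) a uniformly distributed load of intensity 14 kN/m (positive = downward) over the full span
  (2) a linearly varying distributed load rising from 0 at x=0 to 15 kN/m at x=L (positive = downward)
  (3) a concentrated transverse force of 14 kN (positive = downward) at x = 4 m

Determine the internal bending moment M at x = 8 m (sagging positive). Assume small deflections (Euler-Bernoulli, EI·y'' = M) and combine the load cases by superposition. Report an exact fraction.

Load 1 — uniform load w=14 kN/m over full span:
  M_1 = wLx/2 - wL²/12 - wx²/2 = 14·12·8/2 - 14·12²/12 - 14·8²/2 = 56 kN·m
Load 2 — triangular load w₀=15 kN/m (0→w₀ over full span):
  M_2 = 3w₀Lx/20 - w₀L²/30 - w₀x³/(6L) = 3·15·12·8/20 - 15·12²/30 - 15·8³/(6·12) = 112/3 kN·m
Load 3 — point force P=14 kN at a=4 m (b=L-a=8):
  M_3 = Pa²(a+3b)(L-x)/L³ - Pa²b/L²  [x>a] = 14·4²·(4+3·8)·(12-8)/12³ - 14·4²·8/12² = 56/27 kN·m
Superposition: M = Σ M_i = 2576/27 kN·m ≈ 95.407407 kN·m

M(8) = 2576/27 kN·m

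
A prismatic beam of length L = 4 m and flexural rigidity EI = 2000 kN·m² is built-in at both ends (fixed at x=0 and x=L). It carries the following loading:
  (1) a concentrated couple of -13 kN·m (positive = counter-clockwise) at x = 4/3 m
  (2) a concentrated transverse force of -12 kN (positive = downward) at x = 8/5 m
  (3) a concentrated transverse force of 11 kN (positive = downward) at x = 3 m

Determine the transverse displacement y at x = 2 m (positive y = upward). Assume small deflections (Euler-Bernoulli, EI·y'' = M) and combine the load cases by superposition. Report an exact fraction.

Load 1 — applied couple M₀=-13 kN·m at a=4/3 m (b=L-a=8/3):
  y_1 = (R_Ax³/6 - M_Ax²/2 - M₀(x-a)²/2)/EI  [x>a] with R_A=-13/3, M_A=0 = ((-13/3)·2³/6 - 0·2²/2 - (-13)·(2-(4/3))²/2)/2000 = -13/9000 m
Load 2 — point force P=-12 kN at a=8/5 m (b=L-a=12/5):
  y_2 = -Pa²(L-x)²(3bL-(3b+a)(L-x))/(6L³EI)  [x>a] = -(-12)·(8/5)²·(4-2)²·(3·(12/5)·4-(3·(12/5)+(8/5))·(4-2))/(6·4³·2000) = 28/15625 m
Load 3 — point force P=11 kN at a=3 m (b=L-a=1):
  y_3 = -Pb²x²(3aL-(3a+b)x)/(6L³EI)  [x≤a] = -11·1²·2²·(3·3·4-(3·3+1)·2)/(6·4³·2000) = -11/12000 m
Superposition: y = Σ y_i = -2561/4500000 m ≈ -0.000569 m

y(2) = -2561/4500000 m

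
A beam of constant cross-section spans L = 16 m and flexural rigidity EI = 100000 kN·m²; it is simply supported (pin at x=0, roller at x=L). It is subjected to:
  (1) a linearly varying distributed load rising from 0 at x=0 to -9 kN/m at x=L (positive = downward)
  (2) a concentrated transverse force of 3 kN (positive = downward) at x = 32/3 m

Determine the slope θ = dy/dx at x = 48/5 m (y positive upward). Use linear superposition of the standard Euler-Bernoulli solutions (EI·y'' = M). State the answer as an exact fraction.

θ(48/5) = -95924/52734375 rad

Load 1 — triangular load w₀=-9 kN/m (0→w₀ over full span):
  θ_1 = -w₀(7L⁴-30L²x²+15x⁴)/(360LEI) = -(-9)·(7·16⁴-30·16²·(48/5)²+15·(48/5)⁴)/(360·16·100000) = -3712/1953125 rad
Load 2 — point force P=3 kN at a=32/3 m (b=L-a=16/3):
  θ_2 = -Pb(L²-b²-3x²)/(6LEI)  [x≤a] = -3·(16/3)·(16²-(16/3)²-3·(48/5)²)/(6·16·100000) = 172/2109375 rad
Superposition: θ = Σ θ_i = -95924/52734375 rad ≈ -0.001819 rad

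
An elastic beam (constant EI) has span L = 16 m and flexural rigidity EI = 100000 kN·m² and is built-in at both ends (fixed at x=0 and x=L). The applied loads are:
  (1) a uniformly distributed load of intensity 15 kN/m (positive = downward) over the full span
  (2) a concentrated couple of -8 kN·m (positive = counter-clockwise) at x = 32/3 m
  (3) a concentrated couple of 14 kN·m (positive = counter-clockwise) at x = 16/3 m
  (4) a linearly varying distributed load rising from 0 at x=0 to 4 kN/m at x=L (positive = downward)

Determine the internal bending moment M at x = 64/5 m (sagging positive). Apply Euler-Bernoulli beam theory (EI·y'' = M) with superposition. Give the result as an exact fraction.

Load 1 — uniform load w=15 kN/m over full span:
  M_1 = wLx/2 - wL²/12 - wx²/2 = 15·16·(64/5)/2 - 15·16²/12 - 15·(64/5)²/2 = -64/5 kN·m
Load 2 — applied couple M₀=-8 kN·m at a=32/3 m (b=L-a=16/3):
  M_2 = R_Ax - M_A - M₀  [x>a] with R_A=-2/3, M_A=-8/3 = (-2/3)·(64/5) - (-8/3) - (-8) = 32/15 kN·m
Load 3 — applied couple M₀=14 kN·m at a=16/3 m (b=L-a=32/3):
  M_3 = R_Ax - M_A - M₀  [x>a] with R_A=7/6, M_A=0 = (7/6)·(64/5) - 0 - 14 = 14/15 kN·m
Load 4 — triangular load w₀=4 kN/m (0→w₀ over full span):
  M_4 = 3w₀Lx/20 - w₀L²/30 - w₀x³/(6L) = 3·4·16·(64/5)/20 - 4·16²/30 - 4·(64/5)³/(6·16) = 512/375 kN·m
Superposition: M = Σ M_i = -1046/125 kN·m ≈ -8.368000 kN·m

M(64/5) = -1046/125 kN·m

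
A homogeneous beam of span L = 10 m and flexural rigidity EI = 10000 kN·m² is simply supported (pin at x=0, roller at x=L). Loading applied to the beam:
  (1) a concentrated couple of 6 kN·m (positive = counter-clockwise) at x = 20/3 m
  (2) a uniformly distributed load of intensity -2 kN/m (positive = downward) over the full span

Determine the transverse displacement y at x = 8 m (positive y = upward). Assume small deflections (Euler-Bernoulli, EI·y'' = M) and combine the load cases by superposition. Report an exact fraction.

y(8) = 46/3125 m

Load 1 — applied couple M₀=6 kN·m at a=20/3 m (b=L-a=10/3):
  y_1 = (M₀x³/(6L)-M₀(x-a)²/2+C₁x)/EI  [x>a] with C₁=M₀(3b²-L²)/(6L)=-20/3 = (6·8³/(6·10)-6·(8-(20/3))²/2+(-20/3)·8)/10000 = -7/9375 m
Load 2 — uniform load w=-2 kN/m over full span:
  y_2 = -wx(L³-2Lx²+x³)/(24EI) = -(-2)·8·(10³-2·10·8²+8³)/(24·10000) = 29/1875 m
Superposition: y = Σ y_i = 46/3125 m ≈ 0.014720 m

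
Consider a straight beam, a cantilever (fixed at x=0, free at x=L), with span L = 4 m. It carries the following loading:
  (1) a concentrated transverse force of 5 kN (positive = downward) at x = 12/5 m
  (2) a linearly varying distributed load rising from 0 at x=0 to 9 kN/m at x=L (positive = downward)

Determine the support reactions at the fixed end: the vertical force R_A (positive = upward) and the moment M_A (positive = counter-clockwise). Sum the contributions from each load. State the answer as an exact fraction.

Load 1 — point force P=5 kN at a=12/5 m (b=L-a=8/5):
  R_A = P = 5 kN
  M_A = Pa = 5·(12/5) = 12 kN·m
Load 2 — triangular load w₀=9 kN/m (0→w₀ over full span):
  R_A = w₀L/2 = 9·4/2 = 18 kN
  M_A = w₀L²/3 = 9·4²/3 = 48 kN·m
Superposition: R_A = 23 kN, M_A = 60 kN·m

R_A = 23 kN, M_A = 60 kN·m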